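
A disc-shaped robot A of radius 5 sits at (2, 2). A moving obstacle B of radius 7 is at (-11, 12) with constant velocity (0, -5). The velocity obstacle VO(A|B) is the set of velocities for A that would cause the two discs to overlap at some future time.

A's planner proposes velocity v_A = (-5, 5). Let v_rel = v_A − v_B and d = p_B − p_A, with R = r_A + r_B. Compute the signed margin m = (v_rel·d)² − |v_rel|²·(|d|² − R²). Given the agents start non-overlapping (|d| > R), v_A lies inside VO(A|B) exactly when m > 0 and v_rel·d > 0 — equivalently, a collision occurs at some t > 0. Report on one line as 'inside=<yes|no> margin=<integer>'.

d = (-13, 10),  |d|² = 269;  R = 5+7 = 12,  c = 269−12² = 125
v_rel = (-5, 10),  |v_rel|² = 125;  v_rel·d = (-5)·(-13) + (10)·(10) = 165
125·t² − 330·t + 125 = 0  ⇒  m = 165² − 125·125 = 11600
m = 11600 > 0,  v_rel·d = 165 > 0  ⇒  inside

inside=yes margin=11600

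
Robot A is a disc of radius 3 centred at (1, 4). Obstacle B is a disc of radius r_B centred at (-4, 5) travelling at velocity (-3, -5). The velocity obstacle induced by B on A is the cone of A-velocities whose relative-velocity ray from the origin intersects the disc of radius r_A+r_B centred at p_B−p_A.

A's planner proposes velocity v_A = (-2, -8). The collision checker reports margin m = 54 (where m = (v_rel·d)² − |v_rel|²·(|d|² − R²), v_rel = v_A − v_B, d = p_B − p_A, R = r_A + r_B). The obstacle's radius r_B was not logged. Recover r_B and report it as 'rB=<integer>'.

m = 54
d = (-5, 1);  v_rel = (1, -3),  |v_rel|² = 10
v_rel×d = (1)·(1) − (-3)·(-5) = -14
since m = R²·10 − (-14)²:  R² = (196 + 54) / 10 = 25
R = √25 = 5  ⇒  r_B = 5 − 3 = 2

rB=2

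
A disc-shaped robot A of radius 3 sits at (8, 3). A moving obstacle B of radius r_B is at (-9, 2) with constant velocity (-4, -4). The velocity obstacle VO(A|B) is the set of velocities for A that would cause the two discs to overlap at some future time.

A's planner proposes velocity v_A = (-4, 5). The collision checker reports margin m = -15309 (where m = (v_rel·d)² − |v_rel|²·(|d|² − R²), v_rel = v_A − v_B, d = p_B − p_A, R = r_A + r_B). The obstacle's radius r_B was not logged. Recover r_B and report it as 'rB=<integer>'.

m = -15309
d = (-17, -1);  v_rel = (0, 9),  |v_rel|² = 81
v_rel×d = (0)·(-1) − (9)·(-17) = 153
since m = R²·81 − 153²:  R² = (23409 + -15309) / 81 = 100
R = √100 = 10  ⇒  r_B = 10 − 3 = 7

rB=7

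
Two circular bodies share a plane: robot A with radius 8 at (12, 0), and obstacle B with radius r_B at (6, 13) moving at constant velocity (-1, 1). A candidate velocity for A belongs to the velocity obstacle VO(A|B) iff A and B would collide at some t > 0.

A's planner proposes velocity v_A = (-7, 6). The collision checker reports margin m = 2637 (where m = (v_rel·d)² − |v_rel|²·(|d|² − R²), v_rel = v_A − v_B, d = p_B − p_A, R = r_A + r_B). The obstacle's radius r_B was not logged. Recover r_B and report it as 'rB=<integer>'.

m = 2637
d = (-6, 13);  v_rel = (-6, 5),  |v_rel|² = 61
v_rel×d = (-6)·(13) − (5)·(-6) = -48
since m = R²·61 − (-48)²:  R² = (2304 + 2637) / 61 = 81
R = √81 = 9  ⇒  r_B = 9 − 8 = 1

rB=1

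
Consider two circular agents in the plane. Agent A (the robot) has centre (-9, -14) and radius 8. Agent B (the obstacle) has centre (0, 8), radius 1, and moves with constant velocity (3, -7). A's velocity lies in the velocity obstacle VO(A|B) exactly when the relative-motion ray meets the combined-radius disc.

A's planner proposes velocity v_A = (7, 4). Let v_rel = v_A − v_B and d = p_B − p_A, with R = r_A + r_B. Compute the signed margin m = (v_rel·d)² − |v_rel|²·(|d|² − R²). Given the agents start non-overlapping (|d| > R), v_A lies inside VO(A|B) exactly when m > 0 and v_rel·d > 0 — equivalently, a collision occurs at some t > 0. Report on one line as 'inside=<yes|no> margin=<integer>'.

d = (9, 22),  |d|² = 565;  R = 8+1 = 9,  c = 565−9² = 484
v_rel = (4, 11),  |v_rel|² = 137;  v_rel·d = (4)·(9) + (11)·(22) = 278
137·t² − 556·t + 484 = 0  ⇒  m = 278² − 137·484 = 10976
m = 10976 > 0,  v_rel·d = 278 > 0  ⇒  inside

inside=yes margin=10976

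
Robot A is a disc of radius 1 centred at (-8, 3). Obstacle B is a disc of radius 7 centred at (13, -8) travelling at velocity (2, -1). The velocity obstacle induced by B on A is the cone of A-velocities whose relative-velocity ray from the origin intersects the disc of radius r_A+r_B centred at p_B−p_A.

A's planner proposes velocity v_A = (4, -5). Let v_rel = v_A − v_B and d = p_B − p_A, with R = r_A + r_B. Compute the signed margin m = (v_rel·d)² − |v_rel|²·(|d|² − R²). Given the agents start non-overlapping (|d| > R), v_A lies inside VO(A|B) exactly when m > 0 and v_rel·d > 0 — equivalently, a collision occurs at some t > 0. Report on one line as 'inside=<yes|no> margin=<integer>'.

d = (21, -11),  |d|² = 562;  R = 1+7 = 8,  c = 562−8² = 498
v_rel = (2, -4),  |v_rel|² = 20;  v_rel·d = (2)·(21) + (-4)·(-11) = 86
20·t² − 172·t + 498 = 0  ⇒  m = 86² − 20·498 = -2564
m = -2564 < 0,  v_rel·d = 86 > 0  ⇒  outside

inside=no margin=-2564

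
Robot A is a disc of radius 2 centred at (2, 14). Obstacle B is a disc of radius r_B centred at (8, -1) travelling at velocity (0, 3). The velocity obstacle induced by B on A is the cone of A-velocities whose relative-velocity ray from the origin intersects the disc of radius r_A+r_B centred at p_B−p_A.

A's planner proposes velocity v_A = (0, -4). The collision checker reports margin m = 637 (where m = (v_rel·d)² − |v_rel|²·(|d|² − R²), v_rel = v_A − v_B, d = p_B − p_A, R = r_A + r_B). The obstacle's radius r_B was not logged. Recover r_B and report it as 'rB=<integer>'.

m = 637
d = (6, -15);  v_rel = (0, -7),  |v_rel|² = 49
v_rel×d = (0)·(-15) − (-7)·(6) = 42
since m = R²·49 − 42²:  R² = (1764 + 637) / 49 = 49
R = √49 = 7  ⇒  r_B = 7 − 2 = 5

rB=5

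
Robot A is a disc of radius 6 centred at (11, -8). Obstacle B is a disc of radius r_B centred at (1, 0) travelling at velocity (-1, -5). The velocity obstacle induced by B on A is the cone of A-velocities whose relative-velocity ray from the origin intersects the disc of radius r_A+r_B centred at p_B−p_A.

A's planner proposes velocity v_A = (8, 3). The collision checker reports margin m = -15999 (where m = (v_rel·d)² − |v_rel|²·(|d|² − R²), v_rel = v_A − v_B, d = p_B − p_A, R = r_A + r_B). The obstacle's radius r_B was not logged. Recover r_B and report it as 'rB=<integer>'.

m = -15999
d = (-10, 8);  v_rel = (9, 8),  |v_rel|² = 145
v_rel×d = (9)·(8) − (8)·(-10) = 152
since m = R²·145 − 152²:  R² = (23104 + -15999) / 145 = 49
R = √49 = 7  ⇒  r_B = 7 − 6 = 1

rB=1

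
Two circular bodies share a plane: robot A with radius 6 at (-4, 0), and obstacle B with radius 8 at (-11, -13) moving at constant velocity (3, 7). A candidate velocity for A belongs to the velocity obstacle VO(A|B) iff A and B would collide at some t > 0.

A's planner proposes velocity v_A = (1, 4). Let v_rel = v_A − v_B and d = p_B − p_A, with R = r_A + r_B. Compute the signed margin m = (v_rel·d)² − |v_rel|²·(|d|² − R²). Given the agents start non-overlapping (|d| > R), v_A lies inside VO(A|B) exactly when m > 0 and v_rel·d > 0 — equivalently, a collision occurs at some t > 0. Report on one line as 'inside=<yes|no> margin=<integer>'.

d = (-7, -13),  |d|² = 218;  R = 6+8 = 14,  c = 218−14² = 22
v_rel = (-2, -3),  |v_rel|² = 13;  v_rel·d = (-2)·(-7) + (-3)·(-13) = 53
13·t² − 106·t + 22 = 0  ⇒  m = 53² − 13·22 = 2523
m = 2523 > 0,  v_rel·d = 53 > 0  ⇒  inside

inside=yes margin=2523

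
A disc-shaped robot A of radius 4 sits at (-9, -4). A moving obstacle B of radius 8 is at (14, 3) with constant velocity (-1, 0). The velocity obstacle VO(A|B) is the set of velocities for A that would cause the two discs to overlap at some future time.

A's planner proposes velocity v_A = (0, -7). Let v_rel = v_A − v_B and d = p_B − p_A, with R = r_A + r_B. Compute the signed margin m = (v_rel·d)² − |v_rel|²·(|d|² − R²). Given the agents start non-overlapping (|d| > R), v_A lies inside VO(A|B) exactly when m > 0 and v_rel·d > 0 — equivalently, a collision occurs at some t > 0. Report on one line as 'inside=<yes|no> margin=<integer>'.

d = (23, 7),  |d|² = 578;  R = 4+8 = 12,  c = 578−12² = 434
v_rel = (1, -7),  |v_rel|² = 50;  v_rel·d = (1)·(23) + (-7)·(7) = -26
50·t² + 52·t + 434 = 0  ⇒  m = (-26)² − 50·434 = -21024
m = -21024 < 0,  v_rel·d = -26 < 0  ⇒  outside

inside=no margin=-21024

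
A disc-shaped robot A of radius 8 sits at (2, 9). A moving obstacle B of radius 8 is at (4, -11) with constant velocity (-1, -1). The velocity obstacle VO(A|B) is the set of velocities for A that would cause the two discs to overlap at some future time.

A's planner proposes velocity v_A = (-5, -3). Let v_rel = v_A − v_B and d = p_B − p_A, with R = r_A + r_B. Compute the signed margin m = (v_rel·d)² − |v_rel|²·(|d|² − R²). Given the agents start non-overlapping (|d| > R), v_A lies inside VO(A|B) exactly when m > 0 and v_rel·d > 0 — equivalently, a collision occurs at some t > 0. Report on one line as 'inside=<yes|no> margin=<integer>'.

d = (2, -20),  |d|² = 404;  R = 8+8 = 16,  c = 404−16² = 148
v_rel = (-4, -2),  |v_rel|² = 20;  v_rel·d = (-4)·(2) + (-2)·(-20) = 32
20·t² − 64·t + 148 = 0  ⇒  m = 32² − 20·148 = -1936
m = -1936 < 0,  v_rel·d = 32 > 0  ⇒  outside

inside=no margin=-1936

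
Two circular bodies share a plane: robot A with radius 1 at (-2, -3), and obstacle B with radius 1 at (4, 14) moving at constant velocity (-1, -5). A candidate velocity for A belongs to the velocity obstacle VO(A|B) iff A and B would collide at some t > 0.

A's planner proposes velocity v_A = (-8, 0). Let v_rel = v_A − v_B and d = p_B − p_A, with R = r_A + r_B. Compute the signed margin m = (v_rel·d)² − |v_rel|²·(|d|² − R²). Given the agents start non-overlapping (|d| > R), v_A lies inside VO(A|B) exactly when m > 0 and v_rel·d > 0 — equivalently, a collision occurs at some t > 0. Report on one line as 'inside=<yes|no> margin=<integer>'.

d = (6, 17),  |d|² = 325;  R = 1+1 = 2,  c = 325−2² = 321
v_rel = (-7, 5),  |v_rel|² = 74;  v_rel·d = (-7)·(6) + (5)·(17) = 43
74·t² − 86·t + 321 = 0  ⇒  m = 43² − 74·321 = -21905
m = -21905 < 0,  v_rel·d = 43 > 0  ⇒  outside

inside=no margin=-21905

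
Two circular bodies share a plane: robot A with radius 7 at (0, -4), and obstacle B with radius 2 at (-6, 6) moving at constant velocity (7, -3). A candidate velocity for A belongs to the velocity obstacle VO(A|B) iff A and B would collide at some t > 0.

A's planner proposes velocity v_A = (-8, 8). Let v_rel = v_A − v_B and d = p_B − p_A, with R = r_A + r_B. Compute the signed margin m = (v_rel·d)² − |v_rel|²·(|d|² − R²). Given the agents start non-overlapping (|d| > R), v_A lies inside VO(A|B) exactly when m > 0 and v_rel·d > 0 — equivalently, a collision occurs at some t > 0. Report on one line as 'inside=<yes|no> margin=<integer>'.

d = (-6, 10),  |d|² = 136;  R = 7+2 = 9,  c = 136−9² = 55
v_rel = (-15, 11),  |v_rel|² = 346;  v_rel·d = (-15)·(-6) + (11)·(10) = 200
346·t² − 400·t + 55 = 0  ⇒  m = 200² − 346·55 = 20970
m = 20970 > 0,  v_rel·d = 200 > 0  ⇒  inside

inside=yes margin=20970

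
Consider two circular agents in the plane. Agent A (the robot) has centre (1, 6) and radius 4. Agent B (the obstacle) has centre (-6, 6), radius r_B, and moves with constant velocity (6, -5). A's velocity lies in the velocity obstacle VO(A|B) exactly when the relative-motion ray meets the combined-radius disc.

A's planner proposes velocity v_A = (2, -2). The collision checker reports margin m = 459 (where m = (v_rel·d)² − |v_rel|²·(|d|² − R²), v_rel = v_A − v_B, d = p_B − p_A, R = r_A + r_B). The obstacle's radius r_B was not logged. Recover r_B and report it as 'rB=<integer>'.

m = 459
d = (-7, 0);  v_rel = (-4, 3),  |v_rel|² = 25
v_rel×d = (-4)·(0) − (3)·(-7) = 21
since m = R²·25 − 21²:  R² = (441 + 459) / 25 = 36
R = √36 = 6  ⇒  r_B = 6 − 4 = 2

rB=2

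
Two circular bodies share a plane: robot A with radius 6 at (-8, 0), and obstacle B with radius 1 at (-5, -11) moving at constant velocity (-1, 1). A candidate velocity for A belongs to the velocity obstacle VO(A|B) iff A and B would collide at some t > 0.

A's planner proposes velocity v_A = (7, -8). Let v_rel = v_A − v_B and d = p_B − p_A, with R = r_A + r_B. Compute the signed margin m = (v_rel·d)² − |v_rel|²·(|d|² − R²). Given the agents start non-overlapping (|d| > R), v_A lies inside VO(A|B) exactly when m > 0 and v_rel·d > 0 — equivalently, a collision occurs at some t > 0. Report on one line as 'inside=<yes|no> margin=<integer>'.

d = (3, -11),  |d|² = 130;  R = 6+1 = 7,  c = 130−7² = 81
v_rel = (8, -9),  |v_rel|² = 145;  v_rel·d = (8)·(3) + (-9)·(-11) = 123
145·t² − 246·t + 81 = 0  ⇒  m = 123² − 145·81 = 3384
m = 3384 > 0,  v_rel·d = 123 > 0  ⇒  inside

inside=yes margin=3384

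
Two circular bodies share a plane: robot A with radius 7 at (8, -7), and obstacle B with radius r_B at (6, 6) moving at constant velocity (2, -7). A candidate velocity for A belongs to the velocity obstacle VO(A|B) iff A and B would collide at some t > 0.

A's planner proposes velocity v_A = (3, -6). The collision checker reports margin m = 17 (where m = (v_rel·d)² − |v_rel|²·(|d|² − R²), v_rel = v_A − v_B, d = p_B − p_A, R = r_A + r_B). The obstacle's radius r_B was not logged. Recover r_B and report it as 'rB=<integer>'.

m = 17
d = (-2, 13);  v_rel = (1, 1),  |v_rel|² = 2
v_rel×d = (1)·(13) − (1)·(-2) = 15
since m = R²·2 − 15²:  R² = (225 + 17) / 2 = 121
R = √121 = 11  ⇒  r_B = 11 − 7 = 4

rB=4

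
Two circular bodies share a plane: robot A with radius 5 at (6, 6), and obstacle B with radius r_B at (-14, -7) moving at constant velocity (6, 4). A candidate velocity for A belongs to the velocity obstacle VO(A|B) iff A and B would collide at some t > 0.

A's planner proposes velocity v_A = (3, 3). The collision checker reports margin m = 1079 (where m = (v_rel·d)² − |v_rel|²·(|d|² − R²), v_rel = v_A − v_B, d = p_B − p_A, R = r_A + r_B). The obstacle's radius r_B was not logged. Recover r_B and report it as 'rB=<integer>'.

m = 1079
d = (-20, -13);  v_rel = (-3, -1),  |v_rel|² = 10
v_rel×d = (-3)·(-13) − (-1)·(-20) = 19
since m = R²·10 − 19²:  R² = (361 + 1079) / 10 = 144
R = √144 = 12  ⇒  r_B = 12 − 5 = 7

rB=7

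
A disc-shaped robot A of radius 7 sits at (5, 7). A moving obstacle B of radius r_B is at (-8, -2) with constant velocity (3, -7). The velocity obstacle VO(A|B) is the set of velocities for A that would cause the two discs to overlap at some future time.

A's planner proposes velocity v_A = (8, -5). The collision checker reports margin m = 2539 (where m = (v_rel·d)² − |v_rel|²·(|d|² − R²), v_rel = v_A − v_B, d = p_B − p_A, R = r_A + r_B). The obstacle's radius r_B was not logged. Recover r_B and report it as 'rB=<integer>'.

m = 2539
d = (-13, -9);  v_rel = (5, 2),  |v_rel|² = 29
v_rel×d = (5)·(-9) − (2)·(-13) = -19
since m = R²·29 − (-19)²:  R² = (361 + 2539) / 29 = 100
R = √100 = 10  ⇒  r_B = 10 − 7 = 3

rB=3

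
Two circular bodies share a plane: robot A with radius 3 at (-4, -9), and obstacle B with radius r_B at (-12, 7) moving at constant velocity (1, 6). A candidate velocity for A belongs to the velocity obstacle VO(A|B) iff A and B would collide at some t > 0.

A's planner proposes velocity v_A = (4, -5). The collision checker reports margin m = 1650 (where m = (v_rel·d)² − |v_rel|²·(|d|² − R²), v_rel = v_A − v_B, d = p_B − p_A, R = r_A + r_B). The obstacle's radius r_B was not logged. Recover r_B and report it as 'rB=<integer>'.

m = 1650
d = (-8, 16);  v_rel = (3, -11),  |v_rel|² = 130
v_rel×d = (3)·(16) − (-11)·(-8) = -40
since m = R²·130 − (-40)²:  R² = (1600 + 1650) / 130 = 25
R = √25 = 5  ⇒  r_B = 5 − 3 = 2

rB=2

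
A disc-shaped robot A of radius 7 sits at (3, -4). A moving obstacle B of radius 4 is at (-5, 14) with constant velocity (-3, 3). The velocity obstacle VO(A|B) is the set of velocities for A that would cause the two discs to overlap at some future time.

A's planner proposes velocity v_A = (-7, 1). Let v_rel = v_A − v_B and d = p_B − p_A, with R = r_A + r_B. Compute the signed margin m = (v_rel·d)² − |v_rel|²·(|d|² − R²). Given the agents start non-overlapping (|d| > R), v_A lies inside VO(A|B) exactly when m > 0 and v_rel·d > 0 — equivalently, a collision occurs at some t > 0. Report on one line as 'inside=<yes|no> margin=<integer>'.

d = (-8, 18),  |d|² = 388;  R = 7+4 = 11,  c = 388−11² = 267
v_rel = (-4, -2),  |v_rel|² = 20;  v_rel·d = (-4)·(-8) + (-2)·(18) = -4
20·t² + 8·t + 267 = 0  ⇒  m = (-4)² − 20·267 = -5324
m = -5324 < 0,  v_rel·d = -4 < 0  ⇒  outside

inside=no margin=-5324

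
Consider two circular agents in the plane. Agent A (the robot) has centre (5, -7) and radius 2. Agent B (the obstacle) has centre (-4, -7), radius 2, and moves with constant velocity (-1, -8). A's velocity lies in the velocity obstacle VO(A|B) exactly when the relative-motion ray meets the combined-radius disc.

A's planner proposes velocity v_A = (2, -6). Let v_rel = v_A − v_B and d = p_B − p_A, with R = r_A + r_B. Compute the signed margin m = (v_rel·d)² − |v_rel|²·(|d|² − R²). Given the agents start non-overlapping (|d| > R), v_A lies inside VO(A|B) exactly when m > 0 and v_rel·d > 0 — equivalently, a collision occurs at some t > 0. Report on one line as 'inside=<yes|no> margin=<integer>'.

d = (-9, 0),  |d|² = 81;  R = 2+2 = 4,  c = 81−4² = 65
v_rel = (3, 2),  |v_rel|² = 13;  v_rel·d = (3)·(-9) + (2)·(0) = -27
13·t² + 54·t + 65 = 0  ⇒  m = (-27)² − 13·65 = -116
m = -116 < 0,  v_rel·d = -27 < 0  ⇒  outside

inside=no margin=-116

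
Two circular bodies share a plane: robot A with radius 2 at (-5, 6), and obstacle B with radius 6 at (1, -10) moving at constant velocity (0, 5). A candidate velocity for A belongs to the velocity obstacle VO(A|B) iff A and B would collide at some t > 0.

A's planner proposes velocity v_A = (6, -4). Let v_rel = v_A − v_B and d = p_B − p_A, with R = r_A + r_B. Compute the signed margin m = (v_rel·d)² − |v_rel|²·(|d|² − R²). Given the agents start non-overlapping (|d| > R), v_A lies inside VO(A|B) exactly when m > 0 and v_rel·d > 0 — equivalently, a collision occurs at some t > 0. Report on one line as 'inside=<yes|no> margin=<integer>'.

d = (6, -16),  |d|² = 292;  R = 2+6 = 8,  c = 292−8² = 228
v_rel = (6, -9),  |v_rel|² = 117;  v_rel·d = (6)·(6) + (-9)·(-16) = 180
117·t² − 360·t + 228 = 0  ⇒  m = 180² − 117·228 = 5724
m = 5724 > 0,  v_rel·d = 180 > 0  ⇒  inside

inside=yes margin=5724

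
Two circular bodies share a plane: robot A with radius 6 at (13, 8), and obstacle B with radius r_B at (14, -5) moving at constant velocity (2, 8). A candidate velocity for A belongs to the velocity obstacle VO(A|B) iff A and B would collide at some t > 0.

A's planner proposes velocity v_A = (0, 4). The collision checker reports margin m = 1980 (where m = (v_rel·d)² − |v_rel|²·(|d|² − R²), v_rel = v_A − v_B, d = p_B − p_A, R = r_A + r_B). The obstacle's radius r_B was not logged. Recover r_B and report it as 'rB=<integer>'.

m = 1980
d = (1, -13);  v_rel = (-2, -4),  |v_rel|² = 20
v_rel×d = (-2)·(-13) − (-4)·(1) = 30
since m = R²·20 − 30²:  R² = (900 + 1980) / 20 = 144
R = √144 = 12  ⇒  r_B = 12 − 6 = 6

rB=6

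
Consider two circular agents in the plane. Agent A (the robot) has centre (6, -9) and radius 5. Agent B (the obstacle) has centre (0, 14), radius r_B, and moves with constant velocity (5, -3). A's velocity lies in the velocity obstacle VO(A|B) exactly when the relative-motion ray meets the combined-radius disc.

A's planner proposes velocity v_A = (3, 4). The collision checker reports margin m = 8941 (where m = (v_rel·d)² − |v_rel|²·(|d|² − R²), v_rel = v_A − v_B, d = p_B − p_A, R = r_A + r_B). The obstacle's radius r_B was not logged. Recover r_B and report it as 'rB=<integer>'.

m = 8941
d = (-6, 23);  v_rel = (-2, 7),  |v_rel|² = 53
v_rel×d = (-2)·(23) − (7)·(-6) = -4
since m = R²·53 − (-4)²:  R² = (16 + 8941) / 53 = 169
R = √169 = 13  ⇒  r_B = 13 − 5 = 8

rB=8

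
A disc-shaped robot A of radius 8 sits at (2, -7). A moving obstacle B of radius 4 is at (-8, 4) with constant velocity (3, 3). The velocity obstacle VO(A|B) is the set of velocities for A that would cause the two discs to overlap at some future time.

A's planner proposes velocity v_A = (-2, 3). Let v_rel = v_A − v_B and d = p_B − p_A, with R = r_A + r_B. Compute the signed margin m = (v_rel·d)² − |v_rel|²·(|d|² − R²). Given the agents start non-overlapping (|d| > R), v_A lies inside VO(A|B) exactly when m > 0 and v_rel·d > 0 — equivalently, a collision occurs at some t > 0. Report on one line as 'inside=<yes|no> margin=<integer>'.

d = (-10, 11),  |d|² = 221;  R = 8+4 = 12,  c = 221−12² = 77
v_rel = (-5, 0),  |v_rel|² = 25;  v_rel·d = (-5)·(-10) + (0)·(11) = 50
25·t² − 100·t + 77 = 0  ⇒  m = 50² − 25·77 = 575
m = 575 > 0,  v_rel·d = 50 > 0  ⇒  inside

inside=yes margin=575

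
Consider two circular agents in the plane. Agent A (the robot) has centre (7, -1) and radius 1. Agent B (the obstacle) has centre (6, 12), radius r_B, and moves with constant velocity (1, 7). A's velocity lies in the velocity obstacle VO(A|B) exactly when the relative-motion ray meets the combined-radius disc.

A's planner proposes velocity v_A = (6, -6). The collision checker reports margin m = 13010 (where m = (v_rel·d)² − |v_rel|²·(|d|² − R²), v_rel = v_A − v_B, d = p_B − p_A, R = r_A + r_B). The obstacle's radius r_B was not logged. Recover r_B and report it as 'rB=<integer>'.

m = 13010
d = (-1, 13);  v_rel = (5, -13),  |v_rel|² = 194
v_rel×d = (5)·(13) − (-13)·(-1) = 52
since m = R²·194 − 52²:  R² = (2704 + 13010) / 194 = 81
R = √81 = 9  ⇒  r_B = 9 − 1 = 8

rB=8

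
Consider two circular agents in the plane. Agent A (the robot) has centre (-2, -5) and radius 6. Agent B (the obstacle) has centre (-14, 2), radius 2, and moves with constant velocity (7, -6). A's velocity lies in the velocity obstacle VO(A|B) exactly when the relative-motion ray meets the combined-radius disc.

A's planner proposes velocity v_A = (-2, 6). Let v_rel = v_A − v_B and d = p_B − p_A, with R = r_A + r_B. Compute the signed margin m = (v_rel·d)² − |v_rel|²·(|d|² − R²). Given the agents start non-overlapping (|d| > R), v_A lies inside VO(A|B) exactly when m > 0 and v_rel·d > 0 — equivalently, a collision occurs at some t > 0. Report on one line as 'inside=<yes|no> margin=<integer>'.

d = (-12, 7),  |d|² = 193;  R = 6+2 = 8,  c = 193−8² = 129
v_rel = (-9, 12),  |v_rel|² = 225;  v_rel·d = (-9)·(-12) + (12)·(7) = 192
225·t² − 384·t + 129 = 0  ⇒  m = 192² − 225·129 = 7839
m = 7839 > 0,  v_rel·d = 192 > 0  ⇒  inside

inside=yes margin=7839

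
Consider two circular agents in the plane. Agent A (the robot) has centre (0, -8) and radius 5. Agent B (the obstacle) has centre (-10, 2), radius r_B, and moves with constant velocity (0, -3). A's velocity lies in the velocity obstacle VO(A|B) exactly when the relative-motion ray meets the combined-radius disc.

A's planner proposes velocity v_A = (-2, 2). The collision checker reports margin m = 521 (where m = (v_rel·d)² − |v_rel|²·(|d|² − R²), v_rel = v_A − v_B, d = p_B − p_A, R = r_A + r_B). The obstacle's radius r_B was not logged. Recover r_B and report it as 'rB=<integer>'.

m = 521
d = (-10, 10);  v_rel = (-2, 5),  |v_rel|² = 29
v_rel×d = (-2)·(10) − (5)·(-10) = 30
since m = R²·29 − 30²:  R² = (900 + 521) / 29 = 49
R = √49 = 7  ⇒  r_B = 7 − 5 = 2

rB=2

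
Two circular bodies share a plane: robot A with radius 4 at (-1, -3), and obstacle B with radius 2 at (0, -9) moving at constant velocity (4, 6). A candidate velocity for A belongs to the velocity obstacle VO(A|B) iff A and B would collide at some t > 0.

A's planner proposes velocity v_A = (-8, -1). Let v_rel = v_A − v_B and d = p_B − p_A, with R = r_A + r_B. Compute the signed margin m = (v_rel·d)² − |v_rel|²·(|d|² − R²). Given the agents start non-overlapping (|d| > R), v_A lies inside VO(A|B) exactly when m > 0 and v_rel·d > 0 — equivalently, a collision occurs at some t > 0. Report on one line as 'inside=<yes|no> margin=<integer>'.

d = (1, -6),  |d|² = 37;  R = 4+2 = 6,  c = 37−6² = 1
v_rel = (-12, -7),  |v_rel|² = 193;  v_rel·d = (-12)·(1) + (-7)·(-6) = 30
193·t² − 60·t + 1 = 0  ⇒  m = 30² − 193·1 = 707
m = 707 > 0,  v_rel·d = 30 > 0  ⇒  inside

inside=yes margin=707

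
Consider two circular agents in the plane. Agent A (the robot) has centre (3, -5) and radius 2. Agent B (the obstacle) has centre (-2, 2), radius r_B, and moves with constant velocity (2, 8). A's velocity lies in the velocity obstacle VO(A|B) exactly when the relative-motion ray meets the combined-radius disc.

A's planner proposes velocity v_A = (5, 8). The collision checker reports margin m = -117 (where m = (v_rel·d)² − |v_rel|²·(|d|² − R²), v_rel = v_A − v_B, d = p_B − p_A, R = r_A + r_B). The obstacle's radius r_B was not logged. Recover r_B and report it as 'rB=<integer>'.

m = -117
d = (-5, 7);  v_rel = (3, 0),  |v_rel|² = 9
v_rel×d = (3)·(7) − (0)·(-5) = 21
since m = R²·9 − 21²:  R² = (441 + -117) / 9 = 36
R = √36 = 6  ⇒  r_B = 6 − 2 = 4

rB=4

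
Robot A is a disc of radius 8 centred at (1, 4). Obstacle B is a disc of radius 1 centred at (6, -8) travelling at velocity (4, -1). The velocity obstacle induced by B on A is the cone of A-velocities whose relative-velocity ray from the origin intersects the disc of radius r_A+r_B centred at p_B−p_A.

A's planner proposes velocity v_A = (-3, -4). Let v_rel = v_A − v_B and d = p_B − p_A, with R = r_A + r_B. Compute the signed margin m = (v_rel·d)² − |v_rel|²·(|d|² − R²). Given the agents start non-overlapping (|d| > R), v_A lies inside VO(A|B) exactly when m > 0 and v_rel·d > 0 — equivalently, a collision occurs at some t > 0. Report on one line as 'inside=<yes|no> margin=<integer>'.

d = (5, -12),  |d|² = 169;  R = 8+1 = 9,  c = 169−9² = 88
v_rel = (-7, -3),  |v_rel|² = 58;  v_rel·d = (-7)·(5) + (-3)·(-12) = 1
58·t² − 2·t + 88 = 0  ⇒  m = 1² − 58·88 = -5103
m = -5103 < 0,  v_rel·d = 1 > 0  ⇒  outside

inside=no margin=-5103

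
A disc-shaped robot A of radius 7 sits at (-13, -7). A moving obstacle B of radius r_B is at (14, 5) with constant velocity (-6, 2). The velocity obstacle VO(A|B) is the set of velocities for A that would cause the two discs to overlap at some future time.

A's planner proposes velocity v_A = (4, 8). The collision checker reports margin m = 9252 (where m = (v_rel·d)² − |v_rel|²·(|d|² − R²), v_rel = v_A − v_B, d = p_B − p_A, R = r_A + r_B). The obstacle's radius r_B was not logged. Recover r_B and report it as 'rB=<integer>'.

m = 9252
d = (27, 12);  v_rel = (10, 6),  |v_rel|² = 136
v_rel×d = (10)·(12) − (6)·(27) = -42
since m = R²·136 − (-42)²:  R² = (1764 + 9252) / 136 = 81
R = √81 = 9  ⇒  r_B = 9 − 7 = 2

rB=2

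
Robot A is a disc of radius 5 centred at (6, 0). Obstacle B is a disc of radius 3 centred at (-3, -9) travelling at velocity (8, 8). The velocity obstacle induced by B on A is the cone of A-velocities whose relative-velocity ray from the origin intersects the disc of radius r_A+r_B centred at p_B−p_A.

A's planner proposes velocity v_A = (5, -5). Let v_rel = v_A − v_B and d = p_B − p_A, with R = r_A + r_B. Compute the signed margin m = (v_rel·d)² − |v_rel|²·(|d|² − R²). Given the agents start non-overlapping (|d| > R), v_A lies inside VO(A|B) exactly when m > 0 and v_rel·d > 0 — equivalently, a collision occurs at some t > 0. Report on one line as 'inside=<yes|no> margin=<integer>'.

d = (-9, -9),  |d|² = 162;  R = 5+3 = 8,  c = 162−8² = 98
v_rel = (-3, -13),  |v_rel|² = 178;  v_rel·d = (-3)·(-9) + (-13)·(-9) = 144
178·t² − 288·t + 98 = 0  ⇒  m = 144² − 178·98 = 3292
m = 3292 > 0,  v_rel·d = 144 > 0  ⇒  inside

inside=yes margin=3292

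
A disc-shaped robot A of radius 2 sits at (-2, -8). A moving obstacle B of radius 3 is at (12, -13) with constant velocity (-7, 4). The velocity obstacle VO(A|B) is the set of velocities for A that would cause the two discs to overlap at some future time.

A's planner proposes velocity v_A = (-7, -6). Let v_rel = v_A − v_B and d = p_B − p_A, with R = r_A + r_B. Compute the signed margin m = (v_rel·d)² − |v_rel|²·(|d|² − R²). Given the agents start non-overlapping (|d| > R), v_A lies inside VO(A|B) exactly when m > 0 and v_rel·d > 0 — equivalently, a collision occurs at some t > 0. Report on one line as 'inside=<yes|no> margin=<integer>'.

d = (14, -5),  |d|² = 221;  R = 2+3 = 5,  c = 221−5² = 196
v_rel = (0, -10),  |v_rel|² = 100;  v_rel·d = (0)·(14) + (-10)·(-5) = 50
100·t² − 100·t + 196 = 0  ⇒  m = 50² − 100·196 = -17100
m = -17100 < 0,  v_rel·d = 50 > 0  ⇒  outside

inside=no margin=-17100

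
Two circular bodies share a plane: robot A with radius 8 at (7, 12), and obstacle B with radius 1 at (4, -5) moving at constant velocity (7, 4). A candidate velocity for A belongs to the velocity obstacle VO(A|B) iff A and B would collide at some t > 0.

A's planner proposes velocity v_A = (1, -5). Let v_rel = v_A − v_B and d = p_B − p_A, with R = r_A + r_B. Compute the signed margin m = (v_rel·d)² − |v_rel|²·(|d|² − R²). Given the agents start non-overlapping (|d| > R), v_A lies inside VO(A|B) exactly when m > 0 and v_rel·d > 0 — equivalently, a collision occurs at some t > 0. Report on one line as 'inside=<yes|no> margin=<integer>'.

d = (-3, -17),  |d|² = 298;  R = 8+1 = 9,  c = 298−9² = 217
v_rel = (-6, -9),  |v_rel|² = 117;  v_rel·d = (-6)·(-3) + (-9)·(-17) = 171
117·t² − 342·t + 217 = 0  ⇒  m = 171² − 117·217 = 3852
m = 3852 > 0,  v_rel·d = 171 > 0  ⇒  inside

inside=yes margin=3852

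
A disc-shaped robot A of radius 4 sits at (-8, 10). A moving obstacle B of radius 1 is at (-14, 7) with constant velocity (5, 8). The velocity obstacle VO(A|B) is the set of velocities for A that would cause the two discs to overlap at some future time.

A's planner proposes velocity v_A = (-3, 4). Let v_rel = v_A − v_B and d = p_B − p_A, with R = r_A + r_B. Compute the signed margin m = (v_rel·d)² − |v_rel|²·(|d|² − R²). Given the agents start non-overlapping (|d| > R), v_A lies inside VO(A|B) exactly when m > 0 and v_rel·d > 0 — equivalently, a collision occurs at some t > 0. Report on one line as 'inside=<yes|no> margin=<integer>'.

d = (-6, -3),  |d|² = 45;  R = 4+1 = 5,  c = 45−5² = 20
v_rel = (-8, -4),  |v_rel|² = 80;  v_rel·d = (-8)·(-6) + (-4)·(-3) = 60
80·t² − 120·t + 20 = 0  ⇒  m = 60² − 80·20 = 2000
m = 2000 > 0,  v_rel·d = 60 > 0  ⇒  inside

inside=yes margin=2000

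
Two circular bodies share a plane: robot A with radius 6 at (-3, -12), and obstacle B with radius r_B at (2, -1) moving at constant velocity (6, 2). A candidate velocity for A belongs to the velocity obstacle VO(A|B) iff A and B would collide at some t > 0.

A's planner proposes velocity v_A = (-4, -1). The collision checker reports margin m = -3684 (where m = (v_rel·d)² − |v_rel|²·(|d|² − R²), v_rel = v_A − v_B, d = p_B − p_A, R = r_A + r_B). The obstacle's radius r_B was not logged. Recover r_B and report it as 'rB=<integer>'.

m = -3684
d = (5, 11);  v_rel = (-10, -3),  |v_rel|² = 109
v_rel×d = (-10)·(11) − (-3)·(5) = -95
since m = R²·109 − (-95)²:  R² = (9025 + -3684) / 109 = 49
R = √49 = 7  ⇒  r_B = 7 − 6 = 1

rB=1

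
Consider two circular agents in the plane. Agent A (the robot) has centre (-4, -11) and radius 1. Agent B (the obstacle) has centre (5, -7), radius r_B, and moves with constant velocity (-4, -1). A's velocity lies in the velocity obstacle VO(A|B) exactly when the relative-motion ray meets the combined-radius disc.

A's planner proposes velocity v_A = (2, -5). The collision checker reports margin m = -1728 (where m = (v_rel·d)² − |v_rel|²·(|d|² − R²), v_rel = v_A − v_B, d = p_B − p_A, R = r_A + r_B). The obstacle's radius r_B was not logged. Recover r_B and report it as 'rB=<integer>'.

m = -1728
d = (9, 4);  v_rel = (6, -4),  |v_rel|² = 52
v_rel×d = (6)·(4) − (-4)·(9) = 60
since m = R²·52 − 60²:  R² = (3600 + -1728) / 52 = 36
R = √36 = 6  ⇒  r_B = 6 − 1 = 5

rB=5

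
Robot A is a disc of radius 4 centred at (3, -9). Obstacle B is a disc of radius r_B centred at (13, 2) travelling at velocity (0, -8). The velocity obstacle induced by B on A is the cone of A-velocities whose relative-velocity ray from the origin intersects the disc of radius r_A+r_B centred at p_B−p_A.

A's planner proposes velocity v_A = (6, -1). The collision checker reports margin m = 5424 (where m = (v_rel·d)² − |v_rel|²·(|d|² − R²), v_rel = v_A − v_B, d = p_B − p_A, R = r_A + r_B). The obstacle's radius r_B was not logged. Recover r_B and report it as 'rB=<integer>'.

m = 5424
d = (10, 11);  v_rel = (6, 7),  |v_rel|² = 85
v_rel×d = (6)·(11) − (7)·(10) = -4
since m = R²·85 − (-4)²:  R² = (16 + 5424) / 85 = 64
R = √64 = 8  ⇒  r_B = 8 − 4 = 4

rB=4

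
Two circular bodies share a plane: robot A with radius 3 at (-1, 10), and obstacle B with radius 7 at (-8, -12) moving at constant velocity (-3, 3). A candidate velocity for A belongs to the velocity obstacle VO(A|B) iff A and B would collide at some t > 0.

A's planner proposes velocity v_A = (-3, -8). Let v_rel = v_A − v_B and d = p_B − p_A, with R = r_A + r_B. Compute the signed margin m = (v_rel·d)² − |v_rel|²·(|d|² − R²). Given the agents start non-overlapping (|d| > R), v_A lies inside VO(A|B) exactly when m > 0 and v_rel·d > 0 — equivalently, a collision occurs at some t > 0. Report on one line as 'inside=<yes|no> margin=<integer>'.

d = (-7, -22),  |d|² = 533;  R = 3+7 = 10,  c = 533−10² = 433
v_rel = (0, -11),  |v_rel|² = 121;  v_rel·d = (0)·(-7) + (-11)·(-22) = 242
121·t² − 484·t + 433 = 0  ⇒  m = 242² − 121·433 = 6171
m = 6171 > 0,  v_rel·d = 242 > 0  ⇒  inside

inside=yes margin=6171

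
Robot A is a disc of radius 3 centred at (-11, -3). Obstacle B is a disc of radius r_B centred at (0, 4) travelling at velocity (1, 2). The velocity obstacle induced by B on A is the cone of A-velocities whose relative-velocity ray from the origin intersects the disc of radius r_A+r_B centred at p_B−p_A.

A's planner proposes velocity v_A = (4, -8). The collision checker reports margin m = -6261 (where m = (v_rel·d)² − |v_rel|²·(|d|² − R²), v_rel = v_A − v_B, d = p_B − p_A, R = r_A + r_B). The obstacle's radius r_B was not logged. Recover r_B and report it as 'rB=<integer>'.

m = -6261
d = (11, 7);  v_rel = (3, -10),  |v_rel|² = 109
v_rel×d = (3)·(7) − (-10)·(11) = 131
since m = R²·109 − 131²:  R² = (17161 + -6261) / 109 = 100
R = √100 = 10  ⇒  r_B = 10 − 3 = 7

rB=7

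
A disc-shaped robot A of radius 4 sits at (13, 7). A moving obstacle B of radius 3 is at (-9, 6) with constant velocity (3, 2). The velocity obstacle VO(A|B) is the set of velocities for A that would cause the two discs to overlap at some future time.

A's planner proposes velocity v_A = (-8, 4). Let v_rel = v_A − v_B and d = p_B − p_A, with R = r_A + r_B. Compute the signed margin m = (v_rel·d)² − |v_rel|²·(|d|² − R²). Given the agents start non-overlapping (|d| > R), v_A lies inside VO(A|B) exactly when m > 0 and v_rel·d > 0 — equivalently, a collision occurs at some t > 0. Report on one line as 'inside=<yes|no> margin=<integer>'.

d = (-22, -1),  |d|² = 485;  R = 4+3 = 7,  c = 485−7² = 436
v_rel = (-11, 2),  |v_rel|² = 125;  v_rel·d = (-11)·(-22) + (2)·(-1) = 240
125·t² − 480·t + 436 = 0  ⇒  m = 240² − 125·436 = 3100
m = 3100 > 0,  v_rel·d = 240 > 0  ⇒  inside

inside=yes margin=3100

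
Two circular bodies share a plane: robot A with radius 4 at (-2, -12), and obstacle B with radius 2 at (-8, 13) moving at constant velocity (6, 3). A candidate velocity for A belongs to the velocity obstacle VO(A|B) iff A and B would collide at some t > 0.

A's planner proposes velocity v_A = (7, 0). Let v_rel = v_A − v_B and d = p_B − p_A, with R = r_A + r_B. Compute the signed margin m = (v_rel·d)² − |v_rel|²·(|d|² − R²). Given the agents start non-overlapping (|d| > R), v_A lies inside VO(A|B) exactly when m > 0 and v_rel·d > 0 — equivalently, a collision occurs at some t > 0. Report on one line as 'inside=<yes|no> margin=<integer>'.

d = (-6, 25),  |d|² = 661;  R = 4+2 = 6,  c = 661−6² = 625
v_rel = (1, -3),  |v_rel|² = 10;  v_rel·d = (1)·(-6) + (-3)·(25) = -81
10·t² + 162·t + 625 = 0  ⇒  m = (-81)² − 10·625 = 311
m = 311 > 0,  v_rel·d = -81 < 0  ⇒  outside

inside=no margin=311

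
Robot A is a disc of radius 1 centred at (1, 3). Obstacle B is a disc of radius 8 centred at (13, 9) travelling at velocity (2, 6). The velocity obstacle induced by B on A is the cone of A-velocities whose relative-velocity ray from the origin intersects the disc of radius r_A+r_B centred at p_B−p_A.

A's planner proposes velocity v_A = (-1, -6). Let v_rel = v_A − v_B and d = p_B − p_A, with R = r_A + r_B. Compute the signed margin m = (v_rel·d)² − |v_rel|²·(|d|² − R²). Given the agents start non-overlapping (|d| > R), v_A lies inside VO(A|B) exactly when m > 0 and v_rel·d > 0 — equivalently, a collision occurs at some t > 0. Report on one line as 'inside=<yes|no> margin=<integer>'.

d = (12, 6),  |d|² = 180;  R = 1+8 = 9,  c = 180−9² = 99
v_rel = (-3, -12),  |v_rel|² = 153;  v_rel·d = (-3)·(12) + (-12)·(6) = -108
153·t² + 216·t + 99 = 0  ⇒  m = (-108)² − 153·99 = -3483
m = -3483 < 0,  v_rel·d = -108 < 0  ⇒  outside

inside=no margin=-3483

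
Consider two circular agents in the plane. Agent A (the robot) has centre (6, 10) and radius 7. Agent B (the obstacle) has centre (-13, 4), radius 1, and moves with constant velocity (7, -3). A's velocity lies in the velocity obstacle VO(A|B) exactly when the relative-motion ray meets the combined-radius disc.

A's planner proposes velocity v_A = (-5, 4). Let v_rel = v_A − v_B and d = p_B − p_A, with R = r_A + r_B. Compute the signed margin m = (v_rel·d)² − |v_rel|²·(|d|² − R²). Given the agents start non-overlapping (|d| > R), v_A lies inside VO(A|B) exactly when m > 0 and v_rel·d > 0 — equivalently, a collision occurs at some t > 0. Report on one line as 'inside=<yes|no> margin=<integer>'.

d = (-19, -6),  |d|² = 397;  R = 7+1 = 8,  c = 397−8² = 333
v_rel = (-12, 7),  |v_rel|² = 193;  v_rel·d = (-12)·(-19) + (7)·(-6) = 186
193·t² − 372·t + 333 = 0  ⇒  m = 186² − 193·333 = -29673
m = -29673 < 0,  v_rel·d = 186 > 0  ⇒  outside

inside=no margin=-29673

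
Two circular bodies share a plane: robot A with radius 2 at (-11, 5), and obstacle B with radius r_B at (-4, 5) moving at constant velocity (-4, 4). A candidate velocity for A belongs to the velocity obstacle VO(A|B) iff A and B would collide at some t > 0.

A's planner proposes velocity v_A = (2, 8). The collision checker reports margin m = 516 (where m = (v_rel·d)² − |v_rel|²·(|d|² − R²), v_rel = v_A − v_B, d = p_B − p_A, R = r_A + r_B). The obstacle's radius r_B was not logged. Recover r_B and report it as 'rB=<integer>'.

m = 516
d = (7, 0);  v_rel = (6, 4),  |v_rel|² = 52
v_rel×d = (6)·(0) − (4)·(7) = -28
since m = R²·52 − (-28)²:  R² = (784 + 516) / 52 = 25
R = √25 = 5  ⇒  r_B = 5 − 2 = 3

rB=3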